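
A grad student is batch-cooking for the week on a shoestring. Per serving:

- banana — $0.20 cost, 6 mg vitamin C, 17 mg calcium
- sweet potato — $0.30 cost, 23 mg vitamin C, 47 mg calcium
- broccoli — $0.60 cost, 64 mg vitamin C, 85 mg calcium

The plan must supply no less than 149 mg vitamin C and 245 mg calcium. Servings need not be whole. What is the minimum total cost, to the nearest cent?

Two binding constraints pin down two serving amounts, so the optimal mix uses at most two foods. The candidates are each food alone (scaled to the tighter of vitamin C/calcium) and each pair with both constraints tight.
banana only: max(149/6, 245/17) = 24.83 servings → $4.97.
sweet potato only: max(149/23, 245/47) = 6.478 servings → $1.94.
broccoli only: max(149/64, 245/85) = 2.882 servings → $1.73.
banana + sweet potato: the both-tight solution has a negative serving — not a feasible corner.
banana + broccoli with both tight: 5.216 servings and 1.839 servings → $2.15.
sweet potato + broccoli with both tight: 2.863 servings and 1.299 servings → $1.64.
The minimum over all feasible corners is $1.64.

$1.64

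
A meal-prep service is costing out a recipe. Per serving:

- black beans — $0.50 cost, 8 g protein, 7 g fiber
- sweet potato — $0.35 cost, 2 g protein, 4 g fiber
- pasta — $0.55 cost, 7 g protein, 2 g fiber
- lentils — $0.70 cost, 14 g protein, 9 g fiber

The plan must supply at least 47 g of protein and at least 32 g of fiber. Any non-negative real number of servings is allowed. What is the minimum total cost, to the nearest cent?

An LP optimum is at a vertex; with two nutrient constraints at most two foods are used. Check each candidate.
black beans only: max(47/8, 32/7) = 5.875 servings → $2.94.
sweet potato only: max(47/2, 32/4) = 23.5 servings → $8.22.
pasta only: max(47/7, 32/2) = 16 servings → $8.80.
lentils only: max(47/14, 32/9) = 3.556 servings → $2.49.
black beans + sweet potato with both targets exact would need a negative amount; discard.
black beans + pasta with both tight: 3.939 servings and 2.212 servings → $3.19.
black beans + lentils with both tight: 0.9615 servings and 2.808 servings → $2.45.
sweet potato + pasta with both tight: 5.417 servings and 5.167 servings → $4.74.
sweet potato + lentils with both tight: 0.6579 servings and 3.263 servings → $2.51.
pasta + lentils: the both-tight solution has a negative serving — not a feasible corner.
So the least-cost plan costs $2.45.

$2.45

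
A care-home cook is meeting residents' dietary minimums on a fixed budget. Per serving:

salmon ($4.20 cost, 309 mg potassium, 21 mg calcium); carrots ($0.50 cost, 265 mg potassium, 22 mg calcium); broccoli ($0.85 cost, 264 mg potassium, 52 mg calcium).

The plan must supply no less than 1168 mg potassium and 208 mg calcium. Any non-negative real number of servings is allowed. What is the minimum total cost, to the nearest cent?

A basic optimal solution has at most two foods positive. Try each food alone and each pair with both targets met exactly.
salmon only: max(1168/309, 208/21) = 9.905 servings → $41.60.
carrots only: max(1168/265, 208/22) = 9.455 servings → $4.73.
broccoli only: max(1168/264, 208/52) = 4.424 servings → $3.76.
salmon + carrots: the both-tight solution has a negative serving — not a feasible corner.
salmon + broccoli with both tight: 0.5534 servings and 3.777 servings → $5.53.
carrots + broccoli with both tight: 0.7306 servings and 3.691 servings → $3.50.
So the least-cost plan costs $3.50.

$3.50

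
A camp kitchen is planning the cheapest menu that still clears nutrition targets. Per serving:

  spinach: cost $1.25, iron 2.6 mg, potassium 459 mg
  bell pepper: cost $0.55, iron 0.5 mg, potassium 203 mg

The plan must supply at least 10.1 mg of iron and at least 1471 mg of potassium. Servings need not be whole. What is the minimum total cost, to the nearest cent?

spinach only: max(10.1/2.6, 1471/459) = 3.885 servings → $4.86.
bell pepper only: max(10.1/0.5, 1471/203) = 20.2 servings → $11.11.
spinach + bell pepper: intersection lies outside the first quadrant.
So the least-cost plan costs $4.86.

$4.86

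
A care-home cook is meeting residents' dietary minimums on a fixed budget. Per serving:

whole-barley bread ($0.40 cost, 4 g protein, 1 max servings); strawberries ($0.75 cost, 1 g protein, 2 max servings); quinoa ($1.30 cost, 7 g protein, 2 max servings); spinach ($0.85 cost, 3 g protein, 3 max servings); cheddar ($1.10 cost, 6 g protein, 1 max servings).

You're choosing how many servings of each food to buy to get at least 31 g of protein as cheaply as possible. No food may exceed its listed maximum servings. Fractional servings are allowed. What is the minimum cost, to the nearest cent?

Cost per g of protein: whole-barley bread $0.1000, cheddar $0.1833, quinoa $0.1857, spinach $0.2833, strawberries $0.7500.
Take 1 serving of whole-barley bread: +4.0 g protein for $0.40 (total $0.40, still need 27.0 g).
Take 1 serving of cheddar: +6.0 g protein for $1.10 (total $1.50, still need 21.0 g).
Take 2 servings of quinoa: +14.0 g protein for $2.60 (total $4.10, still need 7.0 g).
Take 2.333 servings of spinach: +7.0 g protein for $1.98 (total $6.08, still need 0.0 g).
Filling from the cheapest source first is optimal under one linear minimum: $6.08.

$6.08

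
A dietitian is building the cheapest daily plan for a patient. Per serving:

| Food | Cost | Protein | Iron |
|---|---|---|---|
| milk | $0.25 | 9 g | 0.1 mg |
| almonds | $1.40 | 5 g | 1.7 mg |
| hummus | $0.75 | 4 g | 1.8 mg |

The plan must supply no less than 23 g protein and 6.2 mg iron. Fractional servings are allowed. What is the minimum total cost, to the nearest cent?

Compare the cost at each extreme point of the feasible region.
milk only: max(23/9, 6.2/0.1) = 62 servings → $15.50.
almonds only: max(23/5, 6.2/1.7) = 4.6 servings → $6.44.
hummus only: max(23/4, 6.2/1.8) = 5.75 servings → $4.31.
milk + almonds with both tight: 0.5473 servings and 3.615 servings → $5.20.
milk + hummus with both tight: 1.051 servings and 3.386 servings → $2.80.
almonds + hummus with both targets exact would need a negative amount; discard.
So the least-cost plan costs $2.80.

$2.80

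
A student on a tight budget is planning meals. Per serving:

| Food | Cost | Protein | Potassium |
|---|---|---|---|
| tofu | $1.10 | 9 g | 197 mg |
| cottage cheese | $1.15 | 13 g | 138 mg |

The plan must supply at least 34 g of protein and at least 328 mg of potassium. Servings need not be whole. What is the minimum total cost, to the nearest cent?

$3.01

With two linear requirements the optimum uses one or two foods; enumerate the corners.
tofu only: max(34/9, 328/197) = 3.778 servings → $4.16.
cottage cheese only: max(34/13, 328/138) = 2.615 servings → $3.01.
tofu + cottage cheese: the both-tight solution has a negative serving — not a feasible corner.
So the least-cost plan costs $3.01.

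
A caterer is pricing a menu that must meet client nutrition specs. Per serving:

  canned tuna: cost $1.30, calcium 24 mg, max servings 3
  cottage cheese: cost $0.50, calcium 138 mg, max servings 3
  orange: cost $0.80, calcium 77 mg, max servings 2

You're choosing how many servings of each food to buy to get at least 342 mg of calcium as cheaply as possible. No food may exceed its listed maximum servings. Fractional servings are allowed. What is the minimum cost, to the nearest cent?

$1.24

Cost per mg of calcium: cottage cheese $0.0036, orange $0.0104, canned tuna $0.0542.
Take 2.478 servings of cottage cheese: +342.0 mg calcium for $1.24 (total $1.24, still need 0.0 mg).
Greedy by cheapest-per-mg is optimal for a single linear constraint, so the minimum cost is $1.24.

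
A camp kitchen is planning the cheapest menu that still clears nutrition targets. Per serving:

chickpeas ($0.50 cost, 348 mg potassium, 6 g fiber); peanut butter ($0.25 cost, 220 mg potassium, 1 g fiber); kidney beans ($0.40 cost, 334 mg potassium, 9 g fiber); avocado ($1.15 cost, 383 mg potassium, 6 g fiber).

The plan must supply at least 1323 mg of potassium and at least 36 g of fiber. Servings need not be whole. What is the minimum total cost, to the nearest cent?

With two linear requirements the optimum uses one or two foods; enumerate the corners.
chickpeas only: max(1323/348, 36/6) = 6 servings → $3.00.
peanut butter only: max(1323/220, 36/1) = 36 servings → $9.00.
kidney beans only: max(1323/334, 36/9) = 4 servings → $1.60.
avocado only: max(1323/383, 36/6) = 6 servings → $6.90.
chickpeas + peanut butter: the both-tight solution has a negative serving — not a feasible corner.
chickpeas + kidney beans: the both-tight solution has a negative serving — not a feasible corner.
chickpeas + avocado: the both-tight solution has a negative serving — not a feasible corner.
peanut butter + kidney beans: intersection lies outside the first quadrant.
peanut butter + avocado: intersection lies outside the first quadrant.
kidney beans + avocado: intersection lies outside the first quadrant.
Cheapest feasible corner: $1.60.

$1.60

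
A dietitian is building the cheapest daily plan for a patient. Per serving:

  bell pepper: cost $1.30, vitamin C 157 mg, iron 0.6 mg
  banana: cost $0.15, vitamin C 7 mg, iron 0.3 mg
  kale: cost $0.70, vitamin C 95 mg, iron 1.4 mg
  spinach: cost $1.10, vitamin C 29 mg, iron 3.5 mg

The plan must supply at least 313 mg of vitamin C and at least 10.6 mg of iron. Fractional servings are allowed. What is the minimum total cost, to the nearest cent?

$4.03

With two linear requirements the optimum uses one or two foods; enumerate the corners.
bell pepper only: max(313/157, 10.6/0.6) = 17.67 servings → $22.97.
banana only: max(313/7, 10.6/0.3) = 44.71 servings → $6.71.
kale only: max(313/95, 10.6/1.4) = 7.571 servings → $5.30.
spinach only: max(313/29, 10.6/3.5) = 10.79 servings → $11.87.
bell pepper + banana with both tight: 0.4592 servings and 34.41 servings → $5.76.
bell pepper + kale with both targets exact would need a negative amount; discard.
bell pepper + spinach with both tight: 1.481 servings and 2.775 servings → $4.98.
banana + kale with both tight: 30.42 servings and 1.053 servings → $5.30.
banana + spinach: the both-tight solution has a negative serving — not a feasible corner.
kale + spinach with both tight: 2.7 servings and 1.949 servings → $4.03.
The minimum over all feasible corners is $4.03.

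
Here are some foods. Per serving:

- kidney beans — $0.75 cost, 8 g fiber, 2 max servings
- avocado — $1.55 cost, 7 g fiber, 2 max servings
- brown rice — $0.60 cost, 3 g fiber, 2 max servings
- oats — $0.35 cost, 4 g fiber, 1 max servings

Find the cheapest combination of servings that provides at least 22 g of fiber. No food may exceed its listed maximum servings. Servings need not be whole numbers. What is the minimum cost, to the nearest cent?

Cost per g of fiber: oats $0.0875, kidney beans $0.0938, brown rice $0.2000, avocado $0.2214.
Take 1 serving of oats: +4.0 g fiber for $0.35 (total $0.35, still need 18.0 g).
Take 2 servings of kidney beans: +16.0 g fiber for $1.50 (total $1.85, still need 2.0 g).
Take 0.6667 servings of brown rice: +2.0 g fiber for $0.40 (total $2.25, still need 0.0 g).
Filling from the cheapest source first is optimal under one linear minimum: $2.25.

$2.25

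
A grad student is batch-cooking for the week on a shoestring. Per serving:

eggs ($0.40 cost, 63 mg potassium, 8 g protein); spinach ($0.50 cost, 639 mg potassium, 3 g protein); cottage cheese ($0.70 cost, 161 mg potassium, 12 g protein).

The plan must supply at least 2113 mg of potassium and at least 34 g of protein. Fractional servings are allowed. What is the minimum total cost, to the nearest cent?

$2.75

For a min-cost LP with two ≥-constraints, a basic feasible solution has at most two positive variables.
eggs only: max(2113/63, 34/8) = 33.54 servings → $13.42.
spinach only: max(2113/639, 34/3) = 11.33 servings → $5.67.
cottage cheese only: max(2113/161, 34/12) = 13.12 servings → $9.19.
eggs + spinach with both tight: 3.126 servings and 2.999 servings → $2.75.
eggs + cottage cheese with both targets exact would need a negative amount; discard.
spinach + cottage cheese with both tight: 2.767 servings and 2.142 servings → $2.88.
The minimum over all feasible corners is $2.75.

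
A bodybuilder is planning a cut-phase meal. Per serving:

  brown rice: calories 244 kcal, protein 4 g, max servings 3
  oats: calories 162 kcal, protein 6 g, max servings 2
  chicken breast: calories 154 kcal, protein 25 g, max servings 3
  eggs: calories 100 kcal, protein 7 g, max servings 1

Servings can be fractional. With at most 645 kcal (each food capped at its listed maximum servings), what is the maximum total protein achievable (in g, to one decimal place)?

85.1 g

Protein per kcal: chicken breast 0.1623, eggs 0.07, oats 0.03704, brown rice 0.01639.
Take 3 servings of chicken breast: uses 462 kcal, +75.0 g protein (running total 75.0 g).
Take 1 serving of eggs: uses 100 kcal, +7.0 g protein (running total 82.0 g).
Take 0.5123 servings of oats: uses 83 kcal, +3.1 g protein (running total 85.1 g).
Greedy by best ratio exhausts the calories allowance optimally: 85.1 g.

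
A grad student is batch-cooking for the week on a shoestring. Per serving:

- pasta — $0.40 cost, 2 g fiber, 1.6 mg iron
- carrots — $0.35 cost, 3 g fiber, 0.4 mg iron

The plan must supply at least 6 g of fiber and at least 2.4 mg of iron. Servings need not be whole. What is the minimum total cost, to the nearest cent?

$0.90

Two binding constraints pin down two serving amounts, so the optimal mix uses at most two foods. The candidates are each food alone (scaled to the tighter of fiber/iron) and each pair with both constraints tight.
pasta only: max(6/2, 2.4/1.6) = 3 servings → $1.20.
carrots only: max(6/3, 2.4/0.4) = 6 servings → $2.10.
pasta + carrots with both tight: 1.2 servings and 1.2 servings → $0.90.
So the least-cost plan costs $0.90.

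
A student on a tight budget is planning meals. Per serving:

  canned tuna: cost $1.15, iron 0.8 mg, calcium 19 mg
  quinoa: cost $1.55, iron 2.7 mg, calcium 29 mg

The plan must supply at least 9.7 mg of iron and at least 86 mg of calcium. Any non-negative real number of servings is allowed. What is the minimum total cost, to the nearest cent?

$5.57

With two linear requirements the optimum uses one or two foods; enumerate the corners.
canned tuna only: max(9.7/0.8, 86/19) = 12.12 servings → $13.94.
quinoa only: max(9.7/2.7, 86/29) = 3.593 servings → $5.57.
canned tuna + quinoa with both targets exact would need a negative amount; discard.
So the least-cost plan costs $5.57.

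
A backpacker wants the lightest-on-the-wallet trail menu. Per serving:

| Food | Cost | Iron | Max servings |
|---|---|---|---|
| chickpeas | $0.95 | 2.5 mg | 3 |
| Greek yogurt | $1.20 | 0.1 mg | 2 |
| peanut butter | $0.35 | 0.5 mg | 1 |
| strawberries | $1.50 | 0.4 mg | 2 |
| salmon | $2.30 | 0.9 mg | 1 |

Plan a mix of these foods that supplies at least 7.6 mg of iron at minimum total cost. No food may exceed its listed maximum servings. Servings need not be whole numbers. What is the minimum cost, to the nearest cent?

Cost per mg of iron: chickpeas $0.3800, peanut butter $0.7000, salmon $2.5556, strawberries $3.7500, Greek yogurt $12.0000.
Take 3 servings of chickpeas: +7.5 mg iron for $2.85 (total $2.85, still need 0.1 mg).
Take 0.2 servings of peanut butter: +0.1 mg iron for $0.07 (total $2.92, still need 0.0 mg).
Filling from the cheapest source first is optimal under one linear minimum: $2.92.

$2.92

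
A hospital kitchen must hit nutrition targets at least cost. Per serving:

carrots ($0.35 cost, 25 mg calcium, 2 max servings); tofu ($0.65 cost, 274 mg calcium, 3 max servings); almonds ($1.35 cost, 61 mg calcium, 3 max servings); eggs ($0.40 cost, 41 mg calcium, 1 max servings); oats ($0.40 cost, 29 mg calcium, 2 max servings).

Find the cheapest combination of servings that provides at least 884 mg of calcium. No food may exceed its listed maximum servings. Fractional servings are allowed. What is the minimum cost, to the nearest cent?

$2.64

Cost per mg of calcium: tofu $0.0024, eggs $0.0098, oats $0.0138, carrots $0.0140, almonds $0.0221.
Take 3 servings of tofu: +822.0 mg calcium for $1.95 (total $1.95, still need 62.0 mg).
Take 1 serving of eggs: +41.0 mg calcium for $0.40 (total $2.35, still need 21.0 mg).
Take 0.7241 servings of oats: +21.0 mg calcium for $0.29 (total $2.64, still need 0.0 mg).
Filling from the cheapest source first is optimal under one linear minimum: $2.64.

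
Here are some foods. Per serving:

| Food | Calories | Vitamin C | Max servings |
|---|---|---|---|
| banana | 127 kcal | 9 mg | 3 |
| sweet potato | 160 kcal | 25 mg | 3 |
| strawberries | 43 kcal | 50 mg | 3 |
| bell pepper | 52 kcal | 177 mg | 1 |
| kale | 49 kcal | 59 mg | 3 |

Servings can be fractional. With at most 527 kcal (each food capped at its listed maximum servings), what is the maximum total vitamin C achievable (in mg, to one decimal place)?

535.1 mg

Vitamin C per kcal: bell pepper 3.404, kale 1.204, strawberries 1.163, sweet potato 0.1562, banana 0.07087.
Take 1 serving of bell pepper: uses 52 kcal, +177.0 mg vitamin C (running total 177.0 mg).
Take 3 servings of kale: uses 147 kcal, +177.0 mg vitamin C (running total 354.0 mg).
Take 3 servings of strawberries: uses 129 kcal, +150.0 mg vitamin C (running total 504.0 mg).
Take 1.244 servings of sweet potato: uses 199 kcal, +31.1 mg vitamin C (running total 535.1 mg).
Greedy by best ratio exhausts the calories allowance optimally: 535.1 mg.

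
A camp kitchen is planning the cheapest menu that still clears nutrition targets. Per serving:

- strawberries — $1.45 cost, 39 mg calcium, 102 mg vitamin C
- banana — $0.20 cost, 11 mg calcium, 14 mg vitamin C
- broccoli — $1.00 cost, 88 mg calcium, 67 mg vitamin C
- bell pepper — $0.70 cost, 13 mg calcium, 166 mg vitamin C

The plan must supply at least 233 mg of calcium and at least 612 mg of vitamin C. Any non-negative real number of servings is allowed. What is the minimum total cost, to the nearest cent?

Check every corner: each single food scaled to meet both minima, and each pair solved so both constraints bind.
strawberries only: max(233/39, 612/102) = 6 servings → $8.70.
banana only: max(233/11, 612/14) = 43.71 servings → $8.74.
broccoli only: max(233/88, 612/67) = 9.134 servings → $9.13.
bell pepper only: max(233/13, 612/166) = 17.92 servings → $12.55.
strawberries + banana: intersection lies outside the first quadrant.
strawberries + broccoli: the both-tight solution has a negative serving — not a feasible corner.
strawberries + bell pepper with both tight: 5.968 servings and 0.01981 servings → $8.67.
banana + broccoli with both targets exact would need a negative amount; discard.
banana + bell pepper with both tight: 18.69 servings and 2.111 servings → $5.21.
broccoli + bell pepper with both tight: 2.236 servings and 2.784 servings → $4.19.
The minimum over all feasible corners is $4.19.

$4.19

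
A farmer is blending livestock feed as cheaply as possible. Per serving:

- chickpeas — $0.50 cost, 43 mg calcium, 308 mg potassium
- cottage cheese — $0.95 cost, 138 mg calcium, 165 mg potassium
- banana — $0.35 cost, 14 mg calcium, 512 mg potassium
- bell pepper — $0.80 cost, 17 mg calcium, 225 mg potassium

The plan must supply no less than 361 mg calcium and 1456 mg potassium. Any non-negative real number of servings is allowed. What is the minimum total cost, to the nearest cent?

$3.01

For a min-cost LP with two ≥-constraints, a basic feasible solution has at most two positive variables.
chickpeas only: max(361/43, 1456/308) = 8.395 servings → $4.20.
cottage cheese only: max(361/138, 1456/165) = 8.824 servings → $8.38.
banana only: max(361/14, 1456/512) = 25.79 servings → $9.03.
bell pepper only: max(361/17, 1456/225) = 21.24 servings → $16.99.
chickpeas + cottage cheese with both tight: 3.992 servings and 1.372 servings → $3.30.
chickpeas + banana: the both-tight solution has a negative serving — not a feasible corner.
chickpeas + bell pepper: the both-tight solution has a negative serving — not a feasible corner.
cottage cheese + banana with both tight: 2.406 servings and 2.068 servings → $3.01.
cottage cheese + bell pepper with both tight: 1.999 servings and 5.005 servings → $5.90.
banana + bell pepper with both targets exact would need a negative amount; discard.
Cheapest feasible corner: $3.01.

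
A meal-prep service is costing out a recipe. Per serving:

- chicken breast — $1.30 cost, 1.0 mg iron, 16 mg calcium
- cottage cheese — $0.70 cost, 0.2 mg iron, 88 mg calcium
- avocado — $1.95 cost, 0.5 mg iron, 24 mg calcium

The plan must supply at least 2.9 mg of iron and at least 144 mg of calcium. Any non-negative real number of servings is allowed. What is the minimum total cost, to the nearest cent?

A basic optimal solution has at most two foods positive. Try each food alone and each pair with both targets met exactly.
chicken breast only: max(2.9/1.0, 144/16) = 9 servings → $11.70.
cottage cheese only: max(2.9/0.2, 144/88) = 14.5 servings → $10.15.
avocado only: max(2.9/0.5, 144/24) = 6 servings → $11.70.
chicken breast + cottage cheese with both tight: 2.67 servings and 1.151 servings → $4.28.
chicken breast + avocado with both targets exact would need a negative amount; discard.
cottage cheese + avocado with both tight: 0.06122 servings and 5.776 servings → $11.31.
The minimum over all feasible corners is $4.28.

$4.28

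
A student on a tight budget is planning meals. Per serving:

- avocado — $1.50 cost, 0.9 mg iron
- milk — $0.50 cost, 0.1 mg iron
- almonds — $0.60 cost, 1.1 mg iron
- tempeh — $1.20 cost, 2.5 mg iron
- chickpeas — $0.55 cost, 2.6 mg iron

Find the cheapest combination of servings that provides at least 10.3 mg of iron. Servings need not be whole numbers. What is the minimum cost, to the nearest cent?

$2.18

Cost per mg of iron: chickpeas $0.2115, tempeh $0.4800, almonds $0.5455, avocado $1.6667, milk $5.0000.
With no serving limits, use only chickpeas: 10.3 mg / 2.6 mg = 3.962 servings × $0.55 = $2.18.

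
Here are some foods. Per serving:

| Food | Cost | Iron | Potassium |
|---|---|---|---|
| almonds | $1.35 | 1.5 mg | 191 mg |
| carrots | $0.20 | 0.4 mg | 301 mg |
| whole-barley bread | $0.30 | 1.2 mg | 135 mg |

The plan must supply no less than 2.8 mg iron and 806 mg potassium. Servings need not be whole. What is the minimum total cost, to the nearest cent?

For a min-cost LP with two ≥-constraints, a basic feasible solution has at most two positive variables.
almonds only: max(2.8/1.5, 806/191) = 4.22 servings → $5.70.
carrots only: max(2.8/0.4, 806/301) = 7 servings → $1.40.
whole-barley bread only: max(2.8/1.2, 806/135) = 5.97 servings → $1.79.
almonds + carrots with both tight: 1.387 servings and 1.797 servings → $2.23.
almonds + whole-barley bread: the both-tight solution has a negative serving — not a feasible corner.
carrots + whole-barley bread with both tight: 1.918 servings and 1.694 servings → $0.89.
The minimum over all feasible corners is $0.89.

$0.89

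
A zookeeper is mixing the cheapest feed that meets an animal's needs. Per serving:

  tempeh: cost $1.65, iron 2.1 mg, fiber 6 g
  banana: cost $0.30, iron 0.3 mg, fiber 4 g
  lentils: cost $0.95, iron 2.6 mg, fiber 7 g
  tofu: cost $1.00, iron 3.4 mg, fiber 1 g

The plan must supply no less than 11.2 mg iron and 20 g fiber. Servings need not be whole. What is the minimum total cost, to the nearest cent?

$3.79

At the optimum either one food covers both requirements or two foods hit both targets exactly; no other combination can be cheaper.
tempeh only: max(11.2/2.1, 20/6) = 5.333 servings → $8.80.
banana only: max(11.2/0.3, 20/4) = 37.33 servings → $11.20.
lentils only: max(11.2/2.6, 20/7) = 4.308 servings → $4.09.
tofu only: max(11.2/3.4, 20/1) = 20 servings → $20.00.
tempeh + banana: intersection lies outside the first quadrant.
tempeh + lentils: the both-tight solution has a negative serving — not a feasible corner.
tempeh + tofu with both tight: 3.104 servings and 1.377 servings → $6.50.
banana + lentils: intersection lies outside the first quadrant.
banana + tofu with both tight: 4.271 servings and 2.917 servings → $4.20.
lentils + tofu with both tight: 2.679 servings and 1.245 servings → $3.79.
So the least-cost plan costs $3.79.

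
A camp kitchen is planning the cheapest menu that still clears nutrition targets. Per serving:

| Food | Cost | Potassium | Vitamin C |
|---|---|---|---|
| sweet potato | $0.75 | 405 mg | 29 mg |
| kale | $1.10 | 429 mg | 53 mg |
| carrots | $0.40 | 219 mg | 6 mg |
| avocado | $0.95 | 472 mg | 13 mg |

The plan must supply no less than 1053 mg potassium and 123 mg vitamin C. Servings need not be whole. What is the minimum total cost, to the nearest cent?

$2.60

Two binding constraints pin down two serving amounts, so the optimal mix uses at most two foods. The candidates are each food alone (scaled to the tighter of potassium/vitamin C) and each pair with both constraints tight.
sweet potato only: max(1053/405, 123/29) = 4.241 servings → $3.18.
kale only: max(1053/429, 123/53) = 2.455 servings → $2.70.
carrots only: max(1053/219, 123/6) = 20.5 servings → $8.20.
avocado only: max(1053/472, 123/13) = 9.462 servings → $8.99.
sweet potato + kale with both tight: 0.3371 servings and 2.136 servings → $2.60.
sweet potato + carrots with both targets exact would need a negative amount; discard.
sweet potato + avocado: the both-tight solution has a negative serving — not a feasible corner.
kale + carrots with both tight: 2.283 servings and 0.3368 servings → $2.65.
kale + avocado with both tight: 2.282 servings and 0.1565 servings → $2.66.
carrots + avocado: the both-tight solution has a negative serving — not a feasible corner.
Cheapest feasible corner: $2.60.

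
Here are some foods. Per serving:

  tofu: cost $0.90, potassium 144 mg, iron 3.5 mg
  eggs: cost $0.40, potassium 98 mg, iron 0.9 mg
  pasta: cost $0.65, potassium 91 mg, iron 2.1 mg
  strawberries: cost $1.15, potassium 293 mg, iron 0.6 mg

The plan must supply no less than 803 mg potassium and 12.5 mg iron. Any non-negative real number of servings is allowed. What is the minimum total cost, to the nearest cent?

tofu only: max(803/144, 12.5/3.5) = 5.576 servings → $5.02.
eggs only: max(803/98, 12.5/0.9) = 13.89 servings → $5.56.
pasta only: max(803/91, 12.5/2.1) = 8.824 servings → $5.74.
strawberries only: max(803/293, 12.5/0.6) = 20.83 servings → $23.96.
tofu + eggs with both tight: 2.354 servings and 4.735 servings → $4.01.
tofu + pasta with both targets exact would need a negative amount; discard.
tofu + strawberries with both tight: 3.387 servings and 1.076 servings → $4.29.
eggs + pasta with both tight: 4.429 servings and 4.054 servings → $4.41.
eggs + strawberries: the both-tight solution has a negative serving — not a feasible corner.
pasta + strawberries with both tight: 5.673 servings and 0.9788 servings → $4.81.
The minimum over all feasible corners is $4.01.

$4.01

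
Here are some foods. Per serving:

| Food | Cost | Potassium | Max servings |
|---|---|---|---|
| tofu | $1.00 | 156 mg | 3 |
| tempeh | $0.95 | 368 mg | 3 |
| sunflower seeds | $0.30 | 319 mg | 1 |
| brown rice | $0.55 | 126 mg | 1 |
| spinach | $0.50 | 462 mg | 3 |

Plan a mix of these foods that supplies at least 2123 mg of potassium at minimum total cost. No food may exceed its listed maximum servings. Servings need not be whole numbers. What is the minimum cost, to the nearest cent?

Cost per mg of potassium: sunflower seeds $0.0009, spinach $0.0011, tempeh $0.0026, brown rice $0.0044, tofu $0.0064.
Take 1 serving of sunflower seeds: +319.0 mg potassium for $0.30 (total $0.30, still need 1804.0 mg).
Take 3 servings of spinach: +1386.0 mg potassium for $1.50 (total $1.80, still need 418.0 mg).
Take 1.136 servings of tempeh: +418.0 mg potassium for $1.08 (total $2.88, still need 0.0 mg).
Greedy by cheapest-per-mg is optimal for a single linear constraint, so the minimum cost is $2.88.

$2.88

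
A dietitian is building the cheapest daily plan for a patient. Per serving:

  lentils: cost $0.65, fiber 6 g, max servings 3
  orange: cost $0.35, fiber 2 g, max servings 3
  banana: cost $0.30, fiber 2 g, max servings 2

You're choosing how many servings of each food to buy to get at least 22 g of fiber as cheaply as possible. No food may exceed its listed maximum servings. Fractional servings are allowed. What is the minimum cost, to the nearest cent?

$2.55

Cost per g of fiber: lentils $0.1083, banana $0.1500, orange $0.1750.
Take 3 servings of lentils: +18.0 g fiber for $1.95 (total $1.95, still need 4.0 g).
Take 2 servings of banana: +4.0 g fiber for $0.60 (total $2.55, still need 0.0 g).
Greedy by cheapest-per-g is optimal for a single linear constraint, so the minimum cost is $2.55.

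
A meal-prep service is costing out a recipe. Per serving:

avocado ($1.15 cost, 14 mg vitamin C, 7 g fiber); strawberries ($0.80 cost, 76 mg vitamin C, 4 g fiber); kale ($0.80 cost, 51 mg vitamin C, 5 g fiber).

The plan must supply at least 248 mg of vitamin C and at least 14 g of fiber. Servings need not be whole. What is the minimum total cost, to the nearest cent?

This is a tiny linear program; its minimum lies at a vertex of the feasible set. List the vertices and price them.
avocado only: max(248/14, 14/7) = 17.71 servings → $20.37.
strawberries only: max(248/76, 14/4) = 3.5 servings → $2.80.
kale only: max(248/51, 14/5) = 4.863 servings → $3.89.
avocado + strawberries with both tight: 0.1513 servings and 3.235 servings → $2.76.
avocado + kale with both targets exact would need a negative amount; discard.
strawberries + kale with both tight: 2.989 servings and 0.4091 servings → $2.72.
The minimum over all feasible corners is $2.72.

$2.72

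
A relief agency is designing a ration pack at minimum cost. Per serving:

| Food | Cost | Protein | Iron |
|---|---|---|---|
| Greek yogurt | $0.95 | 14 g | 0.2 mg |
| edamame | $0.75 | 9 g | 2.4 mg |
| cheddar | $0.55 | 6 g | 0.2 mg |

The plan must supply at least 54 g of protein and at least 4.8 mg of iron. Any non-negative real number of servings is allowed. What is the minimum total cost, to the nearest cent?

Check every corner: each single food scaled to meet both minima, and each pair solved so both constraints bind.
Greek yogurt only: max(54/14, 4.8/0.2) = 24 servings → $22.80.
edamame only: max(54/9, 4.8/2.4) = 6 servings → $4.50.
cheddar only: max(54/6, 4.8/0.2) = 24 servings → $13.20.
Greek yogurt + edamame with both tight: 2.717 servings and 1.774 servings → $3.91.
Greek yogurt + cheddar: intersection lies outside the first quadrant.
edamame + cheddar with both tight: 1.429 servings and 6.857 servings → $4.84.
The minimum over all feasible corners is $3.91.

$3.91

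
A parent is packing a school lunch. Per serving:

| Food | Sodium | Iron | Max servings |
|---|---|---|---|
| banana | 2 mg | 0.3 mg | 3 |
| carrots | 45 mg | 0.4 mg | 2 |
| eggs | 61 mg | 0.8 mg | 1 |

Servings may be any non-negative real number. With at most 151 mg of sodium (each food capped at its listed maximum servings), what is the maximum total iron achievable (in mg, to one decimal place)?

Iron per mg sodium: banana 0.15, eggs 0.01311, carrots 0.008889.
Take 3 servings of banana: uses 6 mg sodium, +0.9 mg iron (running total 0.9 mg).
Take 1 serving of eggs: uses 61 mg sodium, +0.8 mg iron (running total 1.7 mg).
Take 1.867 servings of carrots: uses 84 mg sodium, +0.7 mg iron (running total 2.4 mg).
Greedy by best ratio exhausts the sodium allowance optimally: 2.4 mg.

2.4 mg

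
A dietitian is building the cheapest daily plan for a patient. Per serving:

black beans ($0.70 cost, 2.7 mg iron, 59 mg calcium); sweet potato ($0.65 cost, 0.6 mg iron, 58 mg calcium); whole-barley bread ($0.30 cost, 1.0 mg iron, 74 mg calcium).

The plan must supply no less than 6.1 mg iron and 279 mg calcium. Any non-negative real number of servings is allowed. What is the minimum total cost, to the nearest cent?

$1.70

For a min-cost LP with two ≥-constraints, a basic feasible solution has at most two positive variables.
black beans only: max(6.1/2.7, 279/59) = 4.729 servings → $3.31.
sweet potato only: max(6.1/0.6, 279/58) = 10.17 servings → $6.61.
whole-barley bread only: max(6.1/1.0, 279/74) = 6.1 servings → $1.83.
black beans + sweet potato with both tight: 1.538 servings and 3.246 servings → $3.19.
black beans + whole-barley bread with both tight: 1.224 servings and 2.794 servings → $1.70.
sweet potato + whole-barley bread with both targets exact would need a negative amount; discard.
Cheapest feasible corner: $1.70.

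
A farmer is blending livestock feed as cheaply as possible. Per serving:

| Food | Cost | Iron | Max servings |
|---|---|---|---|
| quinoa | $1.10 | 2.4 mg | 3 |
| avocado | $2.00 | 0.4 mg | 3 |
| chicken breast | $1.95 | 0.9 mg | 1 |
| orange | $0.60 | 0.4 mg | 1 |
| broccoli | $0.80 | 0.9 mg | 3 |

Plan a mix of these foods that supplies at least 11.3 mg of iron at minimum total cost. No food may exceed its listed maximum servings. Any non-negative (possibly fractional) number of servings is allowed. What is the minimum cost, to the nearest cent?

Cost per mg of iron: quinoa $0.4583, broccoli $0.8889, orange $1.5000, chicken breast $2.1667, avocado $5.0000.
Take 3 servings of quinoa: +7.2 mg iron for $3.30 (total $3.30, still need 4.1 mg).
Take 3 servings of broccoli: +2.7 mg iron for $2.40 (total $5.70, still need 1.4 mg).
Take 1 serving of orange: +0.4 mg iron for $0.60 (total $6.30, still need 1.0 mg).
Take 1 serving of chicken breast: +0.9 mg iron for $1.95 (total $8.25, still need 0.1 mg).
Take 0.25 servings of avocado: +0.1 mg iron for $0.50 (total $8.75, still need 0.0 mg).
Filling from the cheapest source first is optimal under one linear minimum: $8.75.

$8.75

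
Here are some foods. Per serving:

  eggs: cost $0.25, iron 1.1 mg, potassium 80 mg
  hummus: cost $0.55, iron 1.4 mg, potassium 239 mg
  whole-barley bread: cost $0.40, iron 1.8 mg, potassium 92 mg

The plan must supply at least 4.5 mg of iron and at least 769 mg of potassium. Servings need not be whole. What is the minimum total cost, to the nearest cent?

The cheapest plan sits at a corner of the feasible region — with two constraints it uses at most two foods.
eggs only: max(4.5/1.1, 769/80) = 9.613 servings → $2.40.
hummus only: max(4.5/1.4, 769/239) = 3.218 servings → $1.77.
whole-barley bread only: max(4.5/1.8, 769/92) = 8.359 servings → $3.34.
eggs + hummus: intersection lies outside the first quadrant.
eggs + whole-barley bread with both targets exact would need a negative amount; discard.
hummus + whole-barley bread: the both-tight solution has a negative serving — not a feasible corner.
The minimum over all feasible corners is $1.77.

$1.77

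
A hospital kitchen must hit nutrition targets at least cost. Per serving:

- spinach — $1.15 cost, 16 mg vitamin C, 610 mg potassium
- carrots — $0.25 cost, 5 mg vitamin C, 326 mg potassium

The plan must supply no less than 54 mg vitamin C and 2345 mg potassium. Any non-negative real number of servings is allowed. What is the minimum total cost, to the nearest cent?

The cheapest plan sits at a corner of the feasible region — with two constraints it uses at most two foods.
spinach only: max(54/16, 2345/610) = 3.844 servings → $4.42.
carrots only: max(54/5, 2345/326) = 10.8 servings → $2.70.
spinach + carrots with both tight: 2.714 servings and 2.114 servings → $3.65.
The minimum over all feasible corners is $2.70.

$2.70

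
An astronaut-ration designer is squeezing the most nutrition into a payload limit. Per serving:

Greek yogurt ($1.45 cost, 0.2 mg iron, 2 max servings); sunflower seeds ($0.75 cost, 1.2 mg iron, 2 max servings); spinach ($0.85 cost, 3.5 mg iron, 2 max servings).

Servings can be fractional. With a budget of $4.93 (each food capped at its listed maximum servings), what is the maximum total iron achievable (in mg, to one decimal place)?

Iron per dollar: spinach 4.118, sunflower seeds 1.6, Greek yogurt 0.1379.
Take 2 servings of spinach: spends $1.70, +7.0 mg iron (running total 7.0 mg).
Take 2 servings of sunflower seeds: spends $1.50, +2.4 mg iron (running total 9.4 mg).
Take 1.193 servings of Greek yogurt: spends $1.73, +0.2 mg iron (running total 9.6 mg).
Filling greedily by iron-per-dollar is optimal for one linear limit, giving 9.6 mg.

9.6 mg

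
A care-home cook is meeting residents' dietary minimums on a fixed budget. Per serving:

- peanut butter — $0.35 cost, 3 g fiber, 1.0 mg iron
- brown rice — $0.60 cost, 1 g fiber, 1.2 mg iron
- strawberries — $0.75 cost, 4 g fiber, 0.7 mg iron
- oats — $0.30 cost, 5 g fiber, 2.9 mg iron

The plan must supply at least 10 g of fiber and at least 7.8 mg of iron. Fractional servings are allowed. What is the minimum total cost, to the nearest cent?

Compare the cost at each extreme point of the feasible region.
peanut butter only: max(10/3, 7.8/1.0) = 7.8 servings → $2.73.
brown rice only: max(10/1, 7.8/1.2) = 10 servings → $6.00.
strawberries only: max(10/4, 7.8/0.7) = 11.14 servings → $8.36.
oats only: max(10/5, 7.8/2.9) = 2.69 servings → $0.81.
peanut butter + brown rice with both tight: 1.615 servings and 5.154 servings → $3.66.
peanut butter + strawberries: the both-tight solution has a negative serving — not a feasible corner.
peanut butter + oats: intersection lies outside the first quadrant.
brown rice + strawberries with both tight: 5.902 servings and 1.024 servings → $4.31.
brown rice + oats with both tight: 3.226 servings and 1.355 servings → $2.34.
strawberries + oats: intersection lies outside the first quadrant.
So the least-cost plan costs $0.81.

$0.81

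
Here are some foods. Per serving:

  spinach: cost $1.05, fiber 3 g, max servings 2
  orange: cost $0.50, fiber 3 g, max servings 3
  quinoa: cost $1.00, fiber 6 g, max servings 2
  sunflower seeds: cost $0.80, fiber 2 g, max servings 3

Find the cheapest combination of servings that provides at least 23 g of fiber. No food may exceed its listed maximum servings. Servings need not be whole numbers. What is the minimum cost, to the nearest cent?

Cost per g of fiber: orange $0.1667, quinoa $0.1667, spinach $0.3500, sunflower seeds $0.4000.
Take 3 servings of orange: +9.0 g fiber for $1.50 (total $1.50, still need 14.0 g).
Take 2 servings of quinoa: +12.0 g fiber for $2.00 (total $3.50, still need 2.0 g).
Take 0.6667 servings of spinach: +2.0 g fiber for $0.70 (total $4.20, still need 0.0 g).
Greedy by cheapest-per-g is optimal for a single linear constraint, so the minimum cost is $4.20.

$4.20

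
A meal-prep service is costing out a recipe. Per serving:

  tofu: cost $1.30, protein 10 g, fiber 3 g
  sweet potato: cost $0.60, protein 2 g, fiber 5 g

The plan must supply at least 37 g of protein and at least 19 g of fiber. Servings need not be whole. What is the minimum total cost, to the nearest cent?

$5.42

A basic optimal solution has at most two foods positive. Try each food alone and each pair with both targets met exactly.
tofu only: max(37/10, 19/3) = 6.333 servings → $8.23.
sweet potato only: max(37/2, 19/5) = 18.5 servings → $11.10.
tofu + sweet potato with both tight: 3.341 servings and 1.795 servings → $5.42.
So the least-cost plan costs $5.42.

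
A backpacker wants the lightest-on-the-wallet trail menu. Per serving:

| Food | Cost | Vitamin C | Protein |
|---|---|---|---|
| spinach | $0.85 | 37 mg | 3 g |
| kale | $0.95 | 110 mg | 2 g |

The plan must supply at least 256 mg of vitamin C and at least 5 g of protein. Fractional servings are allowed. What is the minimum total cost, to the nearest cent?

At the optimum either one food covers both requirements or two foods hit both targets exactly; no other combination can be cheaper.
spinach only: max(256/37, 5/3) = 6.919 servings → $5.88.
kale only: max(256/110, 5/2) = 2.5 servings → $2.38.
spinach + kale with both tight: 0.1484 servings and 2.277 servings → $2.29.
Cheapest feasible corner: $2.29.

$2.29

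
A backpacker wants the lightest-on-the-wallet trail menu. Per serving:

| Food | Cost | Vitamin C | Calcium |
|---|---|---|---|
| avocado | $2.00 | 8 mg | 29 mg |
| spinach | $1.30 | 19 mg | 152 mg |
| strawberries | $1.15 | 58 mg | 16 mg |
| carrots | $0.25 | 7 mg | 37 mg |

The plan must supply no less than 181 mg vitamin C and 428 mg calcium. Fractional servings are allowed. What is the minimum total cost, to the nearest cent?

$4.79

Compare the cost at each extreme point of the feasible region.
avocado only: max(181/8, 428/29) = 22.62 servings → $45.25.
spinach only: max(181/19, 428/152) = 9.526 servings → $12.38.
strawberries only: max(181/58, 428/16) = 26.75 servings → $30.76.
carrots only: max(181/7, 428/37) = 25.86 servings → $6.46.
avocado + spinach: the both-tight solution has a negative serving — not a feasible corner.
avocado + strawberries with both tight: 14.11 servings and 1.174 servings → $29.57.
avocado + carrots with both targets exact would need a negative amount; discard.
spinach + strawberries with both tight: 2.576 servings and 2.277 servings → $5.97.
spinach + carrots: intersection lies outside the first quadrant.
strawberries + carrots with both tight: 1.82 servings and 10.78 servings → $4.79.
Cheapest feasible corner: $4.79.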